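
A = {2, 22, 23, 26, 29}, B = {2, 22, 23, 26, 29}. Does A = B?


Two sets are equal iff they have exactly the same elements.
A = {2, 22, 23, 26, 29}
B = {2, 22, 23, 26, 29}
Same elements → A = B

Yes, A = B


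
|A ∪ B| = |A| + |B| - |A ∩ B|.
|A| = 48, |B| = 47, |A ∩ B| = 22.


|A ∪ B| = |A| + |B| - |A ∩ B|
= 48 + 47 - 22
= 73

|A ∪ B| = 73


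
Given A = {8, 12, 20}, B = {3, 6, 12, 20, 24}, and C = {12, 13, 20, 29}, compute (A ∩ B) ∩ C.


A ∩ B = {12, 20}
(A ∩ B) ∩ C = {12, 20}

A ∩ B ∩ C = {12, 20}


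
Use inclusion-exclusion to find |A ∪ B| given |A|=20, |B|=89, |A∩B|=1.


|A ∪ B| = |A| + |B| - |A ∩ B|
= 20 + 89 - 1
= 108

|A ∪ B| = 108


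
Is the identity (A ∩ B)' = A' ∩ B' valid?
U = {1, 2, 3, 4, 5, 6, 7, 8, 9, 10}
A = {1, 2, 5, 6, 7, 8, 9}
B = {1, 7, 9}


LHS: A ∩ B = {1, 7, 9}
(A ∩ B)' = U \ (A ∩ B) = {2, 3, 4, 5, 6, 8, 10}
A' = {3, 4, 10}, B' = {2, 3, 4, 5, 6, 8, 10}
Claimed RHS: A' ∩ B' = {3, 4, 10}
Identity is INVALID: LHS = {2, 3, 4, 5, 6, 8, 10} but the RHS claimed here equals {3, 4, 10}. The correct form is (A ∩ B)' = A' ∪ B'.

Identity is invalid: (A ∩ B)' = {2, 3, 4, 5, 6, 8, 10} but A' ∩ B' = {3, 4, 10}. The correct De Morgan law is (A ∩ B)' = A' ∪ B'.


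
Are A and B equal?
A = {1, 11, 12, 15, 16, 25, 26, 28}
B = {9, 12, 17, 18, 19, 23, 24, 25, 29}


Two sets are equal iff they have exactly the same elements.
A = {1, 11, 12, 15, 16, 25, 26, 28}
B = {9, 12, 17, 18, 19, 23, 24, 25, 29}
Differences: {1, 9, 11, 15, 16, 17, 18, 19, 23, 24, 26, 28, 29}
A ≠ B

No, A ≠ B


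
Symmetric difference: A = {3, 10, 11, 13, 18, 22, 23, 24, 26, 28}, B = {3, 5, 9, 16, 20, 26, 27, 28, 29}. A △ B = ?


A △ B = (A \ B) ∪ (B \ A) = elements in exactly one of A or B
A \ B = {10, 11, 13, 18, 22, 23, 24}
B \ A = {5, 9, 16, 20, 27, 29}
A △ B = {5, 9, 10, 11, 13, 16, 18, 20, 22, 23, 24, 27, 29}

A △ B = {5, 9, 10, 11, 13, 16, 18, 20, 22, 23, 24, 27, 29}


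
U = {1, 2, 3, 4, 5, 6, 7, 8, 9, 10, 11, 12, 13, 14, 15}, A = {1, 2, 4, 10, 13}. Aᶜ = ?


Aᶜ = U \ A = elements in U but not in A
U = {1, 2, 3, 4, 5, 6, 7, 8, 9, 10, 11, 12, 13, 14, 15}
A = {1, 2, 4, 10, 13}
Aᶜ = {3, 5, 6, 7, 8, 9, 11, 12, 14, 15}

Aᶜ = {3, 5, 6, 7, 8, 9, 11, 12, 14, 15}


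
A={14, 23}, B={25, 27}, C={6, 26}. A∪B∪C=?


A ∪ B = {14, 23, 25, 27}
(A ∪ B) ∪ C = {6, 14, 23, 25, 26, 27}

A ∪ B ∪ C = {6, 14, 23, 25, 26, 27}


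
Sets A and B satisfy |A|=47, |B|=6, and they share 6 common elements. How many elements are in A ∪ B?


|A ∪ B| = |A| + |B| - |A ∩ B|
= 47 + 6 - 6
= 47

|A ∪ B| = 47


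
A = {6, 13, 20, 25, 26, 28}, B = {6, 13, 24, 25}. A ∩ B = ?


A ∩ B = elements in both A and B
A = {6, 13, 20, 25, 26, 28}
B = {6, 13, 24, 25}
A ∩ B = {6, 13, 25}

A ∩ B = {6, 13, 25}


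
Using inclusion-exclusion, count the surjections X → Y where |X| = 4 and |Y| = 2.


n = |X| = 4, k = |Y| = 2. Surjections via inclusion-exclusion:
S(n,k) = Σ(-1)^i × C(k,i) × (k-i)^n, i=0 to k
i=0: (-1)^0×C(2,0)×2^4 = 16
i=1: (-1)^1×C(2,1)×1^4 = -2
i=2: (-1)^2×C(2,2)×0^4 = 0
Total = 14

Number of surjections = 14


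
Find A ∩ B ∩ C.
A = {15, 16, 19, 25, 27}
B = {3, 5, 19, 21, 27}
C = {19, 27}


A ∩ B = {19, 27}
(A ∩ B) ∩ C = {19, 27}

A ∩ B ∩ C = {19, 27}


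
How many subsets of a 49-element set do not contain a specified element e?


Subsets of A avoiding e are subsets of A \ {e}, which has 48 elements.
Count = 2^(n-1) = 2^48
= 281474976710656

Number of subsets avoiding e = 281474976710656


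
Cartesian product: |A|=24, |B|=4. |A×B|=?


|A × B| = |A| × |B|
= 24 × 4
= 96

|A × B| = 96


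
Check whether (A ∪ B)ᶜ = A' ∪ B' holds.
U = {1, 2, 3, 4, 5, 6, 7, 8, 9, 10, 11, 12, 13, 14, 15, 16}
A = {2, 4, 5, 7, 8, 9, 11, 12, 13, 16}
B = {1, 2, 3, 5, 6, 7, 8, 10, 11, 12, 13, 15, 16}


LHS: A ∪ B = {1, 2, 3, 4, 5, 6, 7, 8, 9, 10, 11, 12, 13, 15, 16}
(A ∪ B)' = U \ (A ∪ B) = {14}
A' = {1, 3, 6, 10, 14, 15}, B' = {4, 9, 14}
Claimed RHS: A' ∪ B' = {1, 3, 4, 6, 9, 10, 14, 15}
Identity is INVALID: LHS = {14} but the RHS claimed here equals {1, 3, 4, 6, 9, 10, 14, 15}. The correct form is (A ∪ B)' = A' ∩ B'.

Identity is invalid: (A ∪ B)' = {14} but A' ∪ B' = {1, 3, 4, 6, 9, 10, 14, 15}. The correct De Morgan law is (A ∪ B)' = A' ∩ B'.


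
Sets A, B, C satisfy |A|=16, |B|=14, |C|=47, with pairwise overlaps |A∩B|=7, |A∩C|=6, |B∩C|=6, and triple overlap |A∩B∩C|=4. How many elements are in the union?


|A∪B∪C| = |A|+|B|+|C| - |A∩B|-|A∩C|-|B∩C| + |A∩B∩C|
= 16+14+47 - 7-6-6 + 4
= 77 - 19 + 4
= 62

|A ∪ B ∪ C| = 62


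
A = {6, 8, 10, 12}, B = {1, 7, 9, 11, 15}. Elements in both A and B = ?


A = {6, 8, 10, 12}
B = {1, 7, 9, 11, 15}
Region: in both A and B
Elements: ∅

Elements in both A and B: ∅


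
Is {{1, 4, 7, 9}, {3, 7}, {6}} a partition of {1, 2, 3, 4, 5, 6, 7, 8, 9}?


A partition requires: (1) non-empty parts, (2) pairwise disjoint, (3) union = U
Parts: {1, 4, 7, 9}, {3, 7}, {6}
Union of parts: {1, 3, 4, 6, 7, 9}
U = {1, 2, 3, 4, 5, 6, 7, 8, 9}
All non-empty? True
Pairwise disjoint? False
Covers U? False

No, not a valid partition


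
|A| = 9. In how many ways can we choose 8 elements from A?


C(n,k) = n! / (k!(n-k)!)
C(9,8) = 9! / (8!1!)
= 9

C(9,8) = 9


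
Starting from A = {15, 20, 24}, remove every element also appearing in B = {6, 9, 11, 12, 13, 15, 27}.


A \ B = elements in A but not in B
A = {15, 20, 24}
B = {6, 9, 11, 12, 13, 15, 27}
Remove from A any elements in B
A \ B = {20, 24}

A \ B = {20, 24}


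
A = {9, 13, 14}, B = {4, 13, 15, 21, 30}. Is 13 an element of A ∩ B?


A = {9, 13, 14}, B = {4, 13, 15, 21, 30}
A ∩ B = elements in both A and B
A ∩ B = {13}
Checking if 13 ∈ A ∩ B
13 is in A ∩ B → True

13 ∈ A ∩ B


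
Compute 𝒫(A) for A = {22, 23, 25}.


|A| = 3, so |P(A)| = 2^3 = 8
Enumerate subsets by cardinality (0 to 3):
∅, {22}, {23}, {25}, {22, 23}, {22, 25}, {23, 25}, {22, 23, 25}

P(A) has 8 subsets: ∅, {22}, {23}, {25}, {22, 23}, {22, 25}, {23, 25}, {22, 23, 25}


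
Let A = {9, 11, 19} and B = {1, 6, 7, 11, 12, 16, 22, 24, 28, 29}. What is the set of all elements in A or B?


A ∪ B = all elements in A or B (or both)
A = {9, 11, 19}
B = {1, 6, 7, 11, 12, 16, 22, 24, 28, 29}
A ∪ B = {1, 6, 7, 9, 11, 12, 16, 19, 22, 24, 28, 29}

A ∪ B = {1, 6, 7, 9, 11, 12, 16, 19, 22, 24, 28, 29}


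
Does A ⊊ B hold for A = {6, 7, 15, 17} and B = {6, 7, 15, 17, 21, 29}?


A ⊂ B requires: A ⊆ B AND A ≠ B.
A ⊆ B? Yes
A = B? No
A ⊂ B: Yes (A is a proper subset of B)

Yes, A ⊂ B


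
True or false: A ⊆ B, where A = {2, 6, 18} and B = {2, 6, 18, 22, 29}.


A ⊆ B means every element of A is in B.
All elements of A are in B.
So A ⊆ B.

Yes, A ⊆ B


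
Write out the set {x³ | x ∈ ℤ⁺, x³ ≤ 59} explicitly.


Checking each candidate:
Condition: positive perfect cubes ≤ 59
Result = {1, 8, 27}

{1, 8, 27}


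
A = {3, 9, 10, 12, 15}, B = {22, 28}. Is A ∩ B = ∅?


Disjoint means A ∩ B = ∅.
A ∩ B = ∅
A ∩ B = ∅, so A and B are disjoint.

Yes, A and B are disjoint


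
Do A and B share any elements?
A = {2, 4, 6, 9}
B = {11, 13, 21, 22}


Disjoint means A ∩ B = ∅.
A ∩ B = ∅
A ∩ B = ∅, so A and B are disjoint.

No — A and B share no elements (A ∩ B = ∅), so they are disjoint


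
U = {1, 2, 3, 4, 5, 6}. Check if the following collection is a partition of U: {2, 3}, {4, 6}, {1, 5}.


A partition requires: (1) non-empty parts, (2) pairwise disjoint, (3) union = U
Parts: {2, 3}, {4, 6}, {1, 5}
Union of parts: {1, 2, 3, 4, 5, 6}
U = {1, 2, 3, 4, 5, 6}
All non-empty? True
Pairwise disjoint? True
Covers U? True

Yes, valid partition


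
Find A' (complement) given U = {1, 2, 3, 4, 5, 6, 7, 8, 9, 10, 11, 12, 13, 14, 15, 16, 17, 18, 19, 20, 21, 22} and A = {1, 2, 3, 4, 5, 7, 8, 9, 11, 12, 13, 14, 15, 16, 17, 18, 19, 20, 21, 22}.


Aᶜ = U \ A = elements in U but not in A
U = {1, 2, 3, 4, 5, 6, 7, 8, 9, 10, 11, 12, 13, 14, 15, 16, 17, 18, 19, 20, 21, 22}
A = {1, 2, 3, 4, 5, 7, 8, 9, 11, 12, 13, 14, 15, 16, 17, 18, 19, 20, 21, 22}
Aᶜ = {6, 10}

Aᶜ = {6, 10}


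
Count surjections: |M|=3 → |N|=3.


n = |M| = 3, k = |N| = 3. Surjections via inclusion-exclusion:
S(n,k) = Σ(-1)^i × C(k,i) × (k-i)^n, i=0 to k
i=0: (-1)^0×C(3,0)×3^3 = 27
i=1: (-1)^1×C(3,1)×2^3 = -24
i=2: (-1)^2×C(3,2)×1^3 = 3
i=3: (-1)^3×C(3,3)×0^3 = 0
Total = 6

Number of surjections = 6


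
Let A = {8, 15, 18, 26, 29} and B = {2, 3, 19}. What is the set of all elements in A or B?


A ∪ B = all elements in A or B (or both)
A = {8, 15, 18, 26, 29}
B = {2, 3, 19}
A ∪ B = {2, 3, 8, 15, 18, 19, 26, 29}

A ∪ B = {2, 3, 8, 15, 18, 19, 26, 29}


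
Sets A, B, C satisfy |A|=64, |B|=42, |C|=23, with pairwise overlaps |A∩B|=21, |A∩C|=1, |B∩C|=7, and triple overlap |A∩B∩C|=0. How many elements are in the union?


|A∪B∪C| = |A|+|B|+|C| - |A∩B|-|A∩C|-|B∩C| + |A∩B∩C|
= 64+42+23 - 21-1-7 + 0
= 129 - 29 + 0
= 100

|A ∪ B ∪ C| = 100


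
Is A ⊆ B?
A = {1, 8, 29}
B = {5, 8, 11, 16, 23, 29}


A ⊆ B means every element of A is in B.
Elements in A not in B: {1}
So A ⊄ B.

No, A ⊄ B


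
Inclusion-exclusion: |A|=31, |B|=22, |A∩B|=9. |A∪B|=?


|A ∪ B| = |A| + |B| - |A ∩ B|
= 31 + 22 - 9
= 44

|A ∪ B| = 44


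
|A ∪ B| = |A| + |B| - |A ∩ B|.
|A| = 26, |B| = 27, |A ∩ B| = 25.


|A ∪ B| = |A| + |B| - |A ∩ B|
= 26 + 27 - 25
= 28

|A ∪ B| = 28


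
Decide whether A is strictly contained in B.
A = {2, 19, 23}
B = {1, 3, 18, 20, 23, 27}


A ⊂ B requires: A ⊆ B AND A ≠ B.
A ⊆ B? No
A ⊄ B, so A is not a proper subset.

No, A is not a proper subset of B


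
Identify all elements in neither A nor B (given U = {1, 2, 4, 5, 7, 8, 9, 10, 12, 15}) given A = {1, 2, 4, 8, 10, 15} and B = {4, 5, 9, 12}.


A = {1, 2, 4, 8, 10, 15}
B = {4, 5, 9, 12}
Region: in neither A nor B (given U = {1, 2, 4, 5, 7, 8, 9, 10, 12, 15})
Elements: {7}

Elements in neither A nor B (given U = {1, 2, 4, 5, 7, 8, 9, 10, 12, 15}): {7}


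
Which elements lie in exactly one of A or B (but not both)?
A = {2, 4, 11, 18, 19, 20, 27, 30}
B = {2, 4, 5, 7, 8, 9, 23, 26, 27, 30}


A △ B = (A \ B) ∪ (B \ A) = elements in exactly one of A or B
A \ B = {11, 18, 19, 20}
B \ A = {5, 7, 8, 9, 23, 26}
A △ B = {5, 7, 8, 9, 11, 18, 19, 20, 23, 26}

A △ B = {5, 7, 8, 9, 11, 18, 19, 20, 23, 26}


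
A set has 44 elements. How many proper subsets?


Total subsets = 2^n = 2^44 = 17592186044416
Proper subsets exclude the set itself: 2^n - 1
= 17592186044416 - 1
= 17592186044415

Number of proper subsets = 17592186044415


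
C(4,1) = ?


C(n,k) = n! / (k!(n-k)!)
C(4,1) = 4! / (1!3!)
= 4

C(4,1) = 4


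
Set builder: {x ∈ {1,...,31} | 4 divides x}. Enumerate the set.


Checking each candidate:
Condition: multiples of 4 in {1,...,31}
Result = {4, 8, 12, 16, 20, 24, 28}

{4, 8, 12, 16, 20, 24, 28}


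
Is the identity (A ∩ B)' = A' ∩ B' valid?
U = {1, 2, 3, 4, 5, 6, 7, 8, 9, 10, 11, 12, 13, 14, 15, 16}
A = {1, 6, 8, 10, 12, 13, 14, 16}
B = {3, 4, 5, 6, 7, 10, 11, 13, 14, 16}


LHS: A ∩ B = {6, 10, 13, 14, 16}
(A ∩ B)' = U \ (A ∩ B) = {1, 2, 3, 4, 5, 7, 8, 9, 11, 12, 15}
A' = {2, 3, 4, 5, 7, 9, 11, 15}, B' = {1, 2, 8, 9, 12, 15}
Claimed RHS: A' ∩ B' = {2, 9, 15}
Identity is INVALID: LHS = {1, 2, 3, 4, 5, 7, 8, 9, 11, 12, 15} but the RHS claimed here equals {2, 9, 15}. The correct form is (A ∩ B)' = A' ∪ B'.

Identity is invalid: (A ∩ B)' = {1, 2, 3, 4, 5, 7, 8, 9, 11, 12, 15} but A' ∩ B' = {2, 9, 15}. The correct De Morgan law is (A ∩ B)' = A' ∪ B'.


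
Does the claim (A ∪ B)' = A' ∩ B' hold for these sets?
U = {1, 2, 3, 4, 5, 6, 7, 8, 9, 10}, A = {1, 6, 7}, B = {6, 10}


LHS: A ∪ B = {1, 6, 7, 10}
(A ∪ B)' = U \ (A ∪ B) = {2, 3, 4, 5, 8, 9}
A' = {2, 3, 4, 5, 8, 9, 10}, B' = {1, 2, 3, 4, 5, 7, 8, 9}
Claimed RHS: A' ∩ B' = {2, 3, 4, 5, 8, 9}
Identity is VALID: LHS = RHS = {2, 3, 4, 5, 8, 9} ✓

Identity is valid. (A ∪ B)' = A' ∩ B' = {2, 3, 4, 5, 8, 9}


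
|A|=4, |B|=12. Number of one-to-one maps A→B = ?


An injection sends each of |A| = 4 inputs to a distinct output in B.
# injections = |B|·(|B|-1)·…·(|B|-|A|+1) = 12! / (12 - 4)!
= 12 × 11 × 10 × 9
= 11880

Number of injections = 11880


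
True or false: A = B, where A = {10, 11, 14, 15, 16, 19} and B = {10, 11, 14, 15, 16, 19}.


Two sets are equal iff they have exactly the same elements.
A = {10, 11, 14, 15, 16, 19}
B = {10, 11, 14, 15, 16, 19}
Same elements → A = B

Yes, A = B


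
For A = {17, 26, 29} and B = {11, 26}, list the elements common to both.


A ∩ B = elements in both A and B
A = {17, 26, 29}
B = {11, 26}
A ∩ B = {26}

A ∩ B = {26}


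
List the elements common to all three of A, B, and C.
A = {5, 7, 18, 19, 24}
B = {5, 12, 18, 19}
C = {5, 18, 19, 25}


A ∩ B = {5, 18, 19}
(A ∩ B) ∩ C = {5, 18, 19}

A ∩ B ∩ C = {5, 18, 19}


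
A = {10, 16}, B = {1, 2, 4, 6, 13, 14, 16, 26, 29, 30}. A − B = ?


A \ B = elements in A but not in B
A = {10, 16}
B = {1, 2, 4, 6, 13, 14, 16, 26, 29, 30}
Remove from A any elements in B
A \ B = {10}

A \ B = {10}


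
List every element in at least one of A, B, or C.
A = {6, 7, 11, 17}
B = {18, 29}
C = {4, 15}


A ∪ B = {6, 7, 11, 17, 18, 29}
(A ∪ B) ∪ C = {4, 6, 7, 11, 15, 17, 18, 29}

A ∪ B ∪ C = {4, 6, 7, 11, 15, 17, 18, 29}


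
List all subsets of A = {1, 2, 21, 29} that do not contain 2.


A subset of A that omits 2 is a subset of A \ {2}, so there are 2^(n-1) = 2^3 = 8 of them.
Subsets excluding 2: ∅, {1}, {21}, {29}, {1, 21}, {1, 29}, {21, 29}, {1, 21, 29}

Subsets excluding 2 (8 total): ∅, {1}, {21}, {29}, {1, 21}, {1, 29}, {21, 29}, {1, 21, 29}


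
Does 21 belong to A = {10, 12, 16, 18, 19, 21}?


A = {10, 12, 16, 18, 19, 21}
Checking if 21 is in A
21 is in A → True

21 ∈ A


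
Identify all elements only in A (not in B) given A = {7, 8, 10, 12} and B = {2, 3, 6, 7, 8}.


A = {7, 8, 10, 12}
B = {2, 3, 6, 7, 8}
Region: only in A (not in B)
Elements: {10, 12}

Elements only in A (not in B): {10, 12}


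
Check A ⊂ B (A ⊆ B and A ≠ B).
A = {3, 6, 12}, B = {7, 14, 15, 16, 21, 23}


A ⊂ B requires: A ⊆ B AND A ≠ B.
A ⊆ B? No
A ⊄ B, so A is not a proper subset.

No, A is not a proper subset of B


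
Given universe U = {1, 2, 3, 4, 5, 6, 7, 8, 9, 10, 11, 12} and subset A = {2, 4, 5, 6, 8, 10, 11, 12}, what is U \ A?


Aᶜ = U \ A = elements in U but not in A
U = {1, 2, 3, 4, 5, 6, 7, 8, 9, 10, 11, 12}
A = {2, 4, 5, 6, 8, 10, 11, 12}
Aᶜ = {1, 3, 7, 9}

Aᶜ = {1, 3, 7, 9}


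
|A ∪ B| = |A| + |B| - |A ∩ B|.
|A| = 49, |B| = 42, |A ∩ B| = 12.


|A ∪ B| = |A| + |B| - |A ∩ B|
= 49 + 42 - 12
= 79

|A ∪ B| = 79


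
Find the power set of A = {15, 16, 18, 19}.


|A| = 4, so |P(A)| = 2^4 = 16
Enumerate subsets by cardinality (0 to 4):
∅, {15}, {16}, {18}, {19}, {15, 16}, {15, 18}, {15, 19}, {16, 18}, {16, 19}, {18, 19}, {15, 16, 18}, {15, 16, 19}, {15, 18, 19}, {16, 18, 19}, {15, 16, 18, 19}

P(A) has 16 subsets: ∅, {15}, {16}, {18}, {19}, {15, 16}, {15, 18}, {15, 19}, {16, 18}, {16, 19}, {18, 19}, {15, 16, 18}, {15, 16, 19}, {15, 18, 19}, {16, 18, 19}, {15, 16, 18, 19}


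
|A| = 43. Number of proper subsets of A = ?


Total subsets = 2^n = 2^43 = 8796093022208
Proper subsets exclude the set itself: 2^n - 1
= 8796093022208 - 1
= 8796093022207

Number of proper subsets = 8796093022207


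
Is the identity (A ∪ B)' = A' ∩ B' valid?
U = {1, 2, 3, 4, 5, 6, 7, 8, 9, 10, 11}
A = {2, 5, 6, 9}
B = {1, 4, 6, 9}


LHS: A ∪ B = {1, 2, 4, 5, 6, 9}
(A ∪ B)' = U \ (A ∪ B) = {3, 7, 8, 10, 11}
A' = {1, 3, 4, 7, 8, 10, 11}, B' = {2, 3, 5, 7, 8, 10, 11}
Claimed RHS: A' ∩ B' = {3, 7, 8, 10, 11}
Identity is VALID: LHS = RHS = {3, 7, 8, 10, 11} ✓

Identity is valid. (A ∪ B)' = A' ∩ B' = {3, 7, 8, 10, 11}


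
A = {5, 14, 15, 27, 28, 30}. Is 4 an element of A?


A = {5, 14, 15, 27, 28, 30}
Checking if 4 is in A
4 is not in A → False

4 ∉ A


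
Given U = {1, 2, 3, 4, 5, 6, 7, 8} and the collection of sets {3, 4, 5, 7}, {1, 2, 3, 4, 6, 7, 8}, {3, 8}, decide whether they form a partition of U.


A partition requires: (1) non-empty parts, (2) pairwise disjoint, (3) union = U
Parts: {3, 4, 5, 7}, {1, 2, 3, 4, 6, 7, 8}, {3, 8}
Union of parts: {1, 2, 3, 4, 5, 6, 7, 8}
U = {1, 2, 3, 4, 5, 6, 7, 8}
All non-empty? True
Pairwise disjoint? False
Covers U? True

No, not a valid partition


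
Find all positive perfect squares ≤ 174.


Checking each candidate:
Condition: positive perfect squares ≤ 174
Result = {1, 4, 9, 16, 25, 36, 49, 64, 81, 100, 121, 144, 169}

{1, 4, 9, 16, 25, 36, 49, 64, 81, 100, 121, 144, 169}


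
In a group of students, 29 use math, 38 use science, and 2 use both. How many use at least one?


|A ∪ B| = |A| + |B| - |A ∩ B|
= 29 + 38 - 2
= 65

|A ∪ B| = 65


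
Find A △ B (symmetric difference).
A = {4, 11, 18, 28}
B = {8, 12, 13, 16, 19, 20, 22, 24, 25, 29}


A △ B = (A \ B) ∪ (B \ A) = elements in exactly one of A or B
A \ B = {4, 11, 18, 28}
B \ A = {8, 12, 13, 16, 19, 20, 22, 24, 25, 29}
A △ B = {4, 8, 11, 12, 13, 16, 18, 19, 20, 22, 24, 25, 28, 29}

A △ B = {4, 8, 11, 12, 13, 16, 18, 19, 20, 22, 24, 25, 28, 29}


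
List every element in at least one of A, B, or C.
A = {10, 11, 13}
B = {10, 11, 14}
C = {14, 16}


A ∪ B = {10, 11, 13, 14}
(A ∪ B) ∪ C = {10, 11, 13, 14, 16}

A ∪ B ∪ C = {10, 11, 13, 14, 16}


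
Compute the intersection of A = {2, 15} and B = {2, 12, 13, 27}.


A ∩ B = elements in both A and B
A = {2, 15}
B = {2, 12, 13, 27}
A ∩ B = {2}

A ∩ B = {2}


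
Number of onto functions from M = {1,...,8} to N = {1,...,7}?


n = |M| = 8, k = |N| = 7. Surjections via inclusion-exclusion:
S(n,k) = Σ(-1)^i × C(k,i) × (k-i)^n, i=0 to k
i=0: (-1)^0×C(7,0)×7^8 = 5764801
i=1: (-1)^1×C(7,1)×6^8 = -11757312
i=2: (-1)^2×C(7,2)×5^8 = 8203125
i=3: (-1)^3×C(7,3)×4^8 = -2293760
i=4: (-1)^4×C(7,4)×3^8 = 229635
i=5: (-1)^5×C(7,5)×2^8 = -5376
i=6: (-1)^6×C(7,6)×1^8 = 7
i=7: (-1)^7×C(7,7)×0^8 = 0
Total = 141120

Number of surjections = 141120


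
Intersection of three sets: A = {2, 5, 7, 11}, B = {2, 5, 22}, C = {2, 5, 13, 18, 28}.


A ∩ B = {2, 5}
(A ∩ B) ∩ C = {2, 5}

A ∩ B ∩ C = {2, 5}


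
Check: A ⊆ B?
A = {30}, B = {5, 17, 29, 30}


A ⊆ B means every element of A is in B.
All elements of A are in B.
So A ⊆ B.

Yes, A ⊆ B


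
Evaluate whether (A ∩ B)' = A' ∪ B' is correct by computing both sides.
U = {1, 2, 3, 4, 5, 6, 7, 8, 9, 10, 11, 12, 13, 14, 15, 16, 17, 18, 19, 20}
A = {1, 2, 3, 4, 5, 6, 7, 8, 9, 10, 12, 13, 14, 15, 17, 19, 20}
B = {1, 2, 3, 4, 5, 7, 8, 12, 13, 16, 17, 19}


LHS: A ∩ B = {1, 2, 3, 4, 5, 7, 8, 12, 13, 17, 19}
(A ∩ B)' = U \ (A ∩ B) = {6, 9, 10, 11, 14, 15, 16, 18, 20}
A' = {11, 16, 18}, B' = {6, 9, 10, 11, 14, 15, 18, 20}
Claimed RHS: A' ∪ B' = {6, 9, 10, 11, 14, 15, 16, 18, 20}
Identity is VALID: LHS = RHS = {6, 9, 10, 11, 14, 15, 16, 18, 20} ✓

Identity is valid. (A ∩ B)' = A' ∪ B' = {6, 9, 10, 11, 14, 15, 16, 18, 20}


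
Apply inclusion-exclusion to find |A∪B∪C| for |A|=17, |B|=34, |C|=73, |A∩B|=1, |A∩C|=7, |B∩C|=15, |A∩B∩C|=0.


|A∪B∪C| = |A|+|B|+|C| - |A∩B|-|A∩C|-|B∩C| + |A∩B∩C|
= 17+34+73 - 1-7-15 + 0
= 124 - 23 + 0
= 101

|A ∪ B ∪ C| = 101


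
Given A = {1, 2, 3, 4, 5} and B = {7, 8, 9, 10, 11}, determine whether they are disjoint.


Disjoint means A ∩ B = ∅.
A ∩ B = ∅
A ∩ B = ∅, so A and B are disjoint.

Yes, A and B are disjoint


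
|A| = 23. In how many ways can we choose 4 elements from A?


C(n,k) = n! / (k!(n-k)!)
C(23,4) = 23! / (4!19!)
= 8855

C(23,4) = 8855


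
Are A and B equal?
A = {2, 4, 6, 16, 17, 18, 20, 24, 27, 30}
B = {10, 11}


Two sets are equal iff they have exactly the same elements.
A = {2, 4, 6, 16, 17, 18, 20, 24, 27, 30}
B = {10, 11}
Differences: {2, 4, 6, 10, 11, 16, 17, 18, 20, 24, 27, 30}
A ≠ B

No, A ≠ B


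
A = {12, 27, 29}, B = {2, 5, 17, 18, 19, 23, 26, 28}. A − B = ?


A \ B = elements in A but not in B
A = {12, 27, 29}
B = {2, 5, 17, 18, 19, 23, 26, 28}
Remove from A any elements in B
A \ B = {12, 27, 29}

A \ B = {12, 27, 29}


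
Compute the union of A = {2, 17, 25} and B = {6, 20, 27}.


A ∪ B = all elements in A or B (or both)
A = {2, 17, 25}
B = {6, 20, 27}
A ∪ B = {2, 6, 17, 20, 25, 27}

A ∪ B = {2, 6, 17, 20, 25, 27}


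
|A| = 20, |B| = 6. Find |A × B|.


|A × B| = |A| × |B|
= 20 × 6
= 120

|A × B| = 120


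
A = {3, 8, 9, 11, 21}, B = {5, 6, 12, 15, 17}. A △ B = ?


A △ B = (A \ B) ∪ (B \ A) = elements in exactly one of A or B
A \ B = {3, 8, 9, 11, 21}
B \ A = {5, 6, 12, 15, 17}
A △ B = {3, 5, 6, 8, 9, 11, 12, 15, 17, 21}

A △ B = {3, 5, 6, 8, 9, 11, 12, 15, 17, 21}


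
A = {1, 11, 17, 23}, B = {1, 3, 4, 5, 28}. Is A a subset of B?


A ⊆ B means every element of A is in B.
Elements in A not in B: {11, 17, 23}
So A ⊄ B.

No, A ⊄ B


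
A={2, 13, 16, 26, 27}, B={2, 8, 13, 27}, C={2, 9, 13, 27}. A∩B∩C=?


A ∩ B = {2, 13, 27}
(A ∩ B) ∩ C = {2, 13, 27}

A ∩ B ∩ C = {2, 13, 27}


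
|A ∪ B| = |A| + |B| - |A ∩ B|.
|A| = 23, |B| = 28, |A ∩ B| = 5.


|A ∪ B| = |A| + |B| - |A ∩ B|
= 23 + 28 - 5
= 46

|A ∪ B| = 46


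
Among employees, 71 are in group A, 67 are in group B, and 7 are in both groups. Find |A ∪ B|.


|A ∪ B| = |A| + |B| - |A ∩ B|
= 71 + 67 - 7
= 131

|A ∪ B| = 131


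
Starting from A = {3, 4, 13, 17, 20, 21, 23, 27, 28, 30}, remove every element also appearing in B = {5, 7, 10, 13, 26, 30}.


A \ B = elements in A but not in B
A = {3, 4, 13, 17, 20, 21, 23, 27, 28, 30}
B = {5, 7, 10, 13, 26, 30}
Remove from A any elements in B
A \ B = {3, 4, 17, 20, 21, 23, 27, 28}

A \ B = {3, 4, 17, 20, 21, 23, 27, 28}


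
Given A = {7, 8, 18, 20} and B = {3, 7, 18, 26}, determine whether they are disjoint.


Disjoint means A ∩ B = ∅.
A ∩ B = {7, 18}
A ∩ B ≠ ∅, so A and B are NOT disjoint.

No, A and B are not disjoint (A ∩ B = {7, 18})


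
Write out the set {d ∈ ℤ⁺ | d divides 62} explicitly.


Checking each candidate:
Condition: positive divisors of 62
Result = {1, 2, 31, 62}

{1, 2, 31, 62}


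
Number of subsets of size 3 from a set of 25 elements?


C(n,k) = n! / (k!(n-k)!)
C(25,3) = 25! / (3!22!)
= 2300

C(25,3) = 2300


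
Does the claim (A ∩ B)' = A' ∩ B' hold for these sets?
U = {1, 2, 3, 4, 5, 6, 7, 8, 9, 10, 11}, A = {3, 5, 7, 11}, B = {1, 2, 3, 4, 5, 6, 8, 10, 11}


LHS: A ∩ B = {3, 5, 11}
(A ∩ B)' = U \ (A ∩ B) = {1, 2, 4, 6, 7, 8, 9, 10}
A' = {1, 2, 4, 6, 8, 9, 10}, B' = {7, 9}
Claimed RHS: A' ∩ B' = {9}
Identity is INVALID: LHS = {1, 2, 4, 6, 7, 8, 9, 10} but the RHS claimed here equals {9}. The correct form is (A ∩ B)' = A' ∪ B'.

Identity is invalid: (A ∩ B)' = {1, 2, 4, 6, 7, 8, 9, 10} but A' ∩ B' = {9}. The correct De Morgan law is (A ∩ B)' = A' ∪ B'.


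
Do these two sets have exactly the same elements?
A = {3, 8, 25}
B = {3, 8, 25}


Two sets are equal iff they have exactly the same elements.
A = {3, 8, 25}
B = {3, 8, 25}
Same elements → A = B

Yes, A = B


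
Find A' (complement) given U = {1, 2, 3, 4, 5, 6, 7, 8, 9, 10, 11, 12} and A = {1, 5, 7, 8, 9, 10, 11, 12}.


Aᶜ = U \ A = elements in U but not in A
U = {1, 2, 3, 4, 5, 6, 7, 8, 9, 10, 11, 12}
A = {1, 5, 7, 8, 9, 10, 11, 12}
Aᶜ = {2, 3, 4, 6}

Aᶜ = {2, 3, 4, 6}


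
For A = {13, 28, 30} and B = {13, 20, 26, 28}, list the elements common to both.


A ∩ B = elements in both A and B
A = {13, 28, 30}
B = {13, 20, 26, 28}
A ∩ B = {13, 28}

A ∩ B = {13, 28}


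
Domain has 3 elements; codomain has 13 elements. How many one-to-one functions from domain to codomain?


An injection sends each of |A| = 3 inputs to a distinct output in B.
# injections = |B|·(|B|-1)·…·(|B|-|A|+1) = 13! / (13 - 3)!
= 13 × 12 × 11
= 1716

Number of injections = 1716


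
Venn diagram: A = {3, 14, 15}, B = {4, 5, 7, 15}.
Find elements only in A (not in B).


A = {3, 14, 15}
B = {4, 5, 7, 15}
Region: only in A (not in B)
Elements: {3, 14}

Elements only in A (not in B): {3, 14}


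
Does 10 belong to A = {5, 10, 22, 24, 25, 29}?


A = {5, 10, 22, 24, 25, 29}
Checking if 10 is in A
10 is in A → True

10 ∈ A


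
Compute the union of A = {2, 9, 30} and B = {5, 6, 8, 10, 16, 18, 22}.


A ∪ B = all elements in A or B (or both)
A = {2, 9, 30}
B = {5, 6, 8, 10, 16, 18, 22}
A ∪ B = {2, 5, 6, 8, 9, 10, 16, 18, 22, 30}

A ∪ B = {2, 5, 6, 8, 9, 10, 16, 18, 22, 30}


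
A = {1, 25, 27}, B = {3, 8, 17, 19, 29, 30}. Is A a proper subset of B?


A ⊂ B requires: A ⊆ B AND A ≠ B.
A ⊆ B? No
A ⊄ B, so A is not a proper subset.

No, A is not a proper subset of B


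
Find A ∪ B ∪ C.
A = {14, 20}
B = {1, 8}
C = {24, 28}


A ∪ B = {1, 8, 14, 20}
(A ∪ B) ∪ C = {1, 8, 14, 20, 24, 28}

A ∪ B ∪ C = {1, 8, 14, 20, 24, 28}


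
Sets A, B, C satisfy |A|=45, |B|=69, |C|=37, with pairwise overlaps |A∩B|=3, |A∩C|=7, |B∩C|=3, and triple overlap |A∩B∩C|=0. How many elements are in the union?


|A∪B∪C| = |A|+|B|+|C| - |A∩B|-|A∩C|-|B∩C| + |A∩B∩C|
= 45+69+37 - 3-7-3 + 0
= 151 - 13 + 0
= 138

|A ∪ B ∪ C| = 138


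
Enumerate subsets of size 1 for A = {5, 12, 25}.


|A| = 3, so A has C(3,1) = 3 subsets of size 1.
Enumerate by choosing 1 elements from A at a time:
{5}, {12}, {25}

1-element subsets (3 total): {5}, {12}, {25}


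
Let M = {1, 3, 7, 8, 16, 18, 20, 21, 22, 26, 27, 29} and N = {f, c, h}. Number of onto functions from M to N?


n = |M| = 12, k = |N| = 3. Surjections via inclusion-exclusion:
S(n,k) = Σ(-1)^i × C(k,i) × (k-i)^n, i=0 to k
i=0: (-1)^0×C(3,0)×3^12 = 531441
i=1: (-1)^1×C(3,1)×2^12 = -12288
i=2: (-1)^2×C(3,2)×1^12 = 3
i=3: (-1)^3×C(3,3)×0^12 = 0
Total = 519156

Number of surjections = 519156


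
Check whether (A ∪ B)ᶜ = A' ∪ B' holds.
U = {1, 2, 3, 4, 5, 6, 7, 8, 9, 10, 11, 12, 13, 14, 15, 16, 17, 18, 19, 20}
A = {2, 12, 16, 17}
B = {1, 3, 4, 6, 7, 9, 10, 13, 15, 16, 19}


LHS: A ∪ B = {1, 2, 3, 4, 6, 7, 9, 10, 12, 13, 15, 16, 17, 19}
(A ∪ B)' = U \ (A ∪ B) = {5, 8, 11, 14, 18, 20}
A' = {1, 3, 4, 5, 6, 7, 8, 9, 10, 11, 13, 14, 15, 18, 19, 20}, B' = {2, 5, 8, 11, 12, 14, 17, 18, 20}
Claimed RHS: A' ∪ B' = {1, 2, 3, 4, 5, 6, 7, 8, 9, 10, 11, 12, 13, 14, 15, 17, 18, 19, 20}
Identity is INVALID: LHS = {5, 8, 11, 14, 18, 20} but the RHS claimed here equals {1, 2, 3, 4, 5, 6, 7, 8, 9, 10, 11, 12, 13, 14, 15, 17, 18, 19, 20}. The correct form is (A ∪ B)' = A' ∩ B'.

Identity is invalid: (A ∪ B)' = {5, 8, 11, 14, 18, 20} but A' ∪ B' = {1, 2, 3, 4, 5, 6, 7, 8, 9, 10, 11, 12, 13, 14, 15, 17, 18, 19, 20}. The correct De Morgan law is (A ∪ B)' = A' ∩ B'.


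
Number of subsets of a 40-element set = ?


Number of subsets = 2^n
= 2^40
= 1099511627776

|P(A)| = 1099511627776


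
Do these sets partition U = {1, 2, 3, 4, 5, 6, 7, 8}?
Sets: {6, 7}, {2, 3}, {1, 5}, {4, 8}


A partition requires: (1) non-empty parts, (2) pairwise disjoint, (3) union = U
Parts: {6, 7}, {2, 3}, {1, 5}, {4, 8}
Union of parts: {1, 2, 3, 4, 5, 6, 7, 8}
U = {1, 2, 3, 4, 5, 6, 7, 8}
All non-empty? True
Pairwise disjoint? True
Covers U? True

Yes, valid partition


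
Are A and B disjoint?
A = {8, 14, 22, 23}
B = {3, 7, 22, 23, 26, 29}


Disjoint means A ∩ B = ∅.
A ∩ B = {22, 23}
A ∩ B ≠ ∅, so A and B are NOT disjoint.

No, A and B are not disjoint (A ∩ B = {22, 23})


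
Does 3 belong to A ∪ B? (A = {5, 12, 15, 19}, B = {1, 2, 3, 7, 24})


A = {5, 12, 15, 19}, B = {1, 2, 3, 7, 24}
A ∪ B = all elements in A or B
A ∪ B = {1, 2, 3, 5, 7, 12, 15, 19, 24}
Checking if 3 ∈ A ∪ B
3 is in A ∪ B → True

3 ∈ A ∪ B


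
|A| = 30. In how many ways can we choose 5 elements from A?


C(n,k) = n! / (k!(n-k)!)
C(30,5) = 30! / (5!25!)
= 142506

C(30,5) = 142506


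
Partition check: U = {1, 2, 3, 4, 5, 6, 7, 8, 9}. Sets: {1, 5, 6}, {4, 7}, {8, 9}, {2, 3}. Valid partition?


A partition requires: (1) non-empty parts, (2) pairwise disjoint, (3) union = U
Parts: {1, 5, 6}, {4, 7}, {8, 9}, {2, 3}
Union of parts: {1, 2, 3, 4, 5, 6, 7, 8, 9}
U = {1, 2, 3, 4, 5, 6, 7, 8, 9}
All non-empty? True
Pairwise disjoint? True
Covers U? True

Yes, valid partition


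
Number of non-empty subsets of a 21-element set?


Total subsets = 2^n = 2^21 = 2097152
Non-empty subsets exclude the empty set: 2^n - 1
= 2097152 - 1
= 2097151

Number of non-empty subsets = 2097151


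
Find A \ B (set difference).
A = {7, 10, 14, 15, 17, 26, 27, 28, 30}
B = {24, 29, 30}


A \ B = elements in A but not in B
A = {7, 10, 14, 15, 17, 26, 27, 28, 30}
B = {24, 29, 30}
Remove from A any elements in B
A \ B = {7, 10, 14, 15, 17, 26, 27, 28}

A \ B = {7, 10, 14, 15, 17, 26, 27, 28}


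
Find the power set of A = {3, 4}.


|A| = 2, so |P(A)| = 2^2 = 4
Enumerate subsets by cardinality (0 to 2):
∅, {3}, {4}, {3, 4}

P(A) has 4 subsets: ∅, {3}, {4}, {3, 4}


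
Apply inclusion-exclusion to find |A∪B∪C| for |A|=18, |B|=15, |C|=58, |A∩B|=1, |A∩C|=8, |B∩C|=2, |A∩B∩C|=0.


|A∪B∪C| = |A|+|B|+|C| - |A∩B|-|A∩C|-|B∩C| + |A∩B∩C|
= 18+15+58 - 1-8-2 + 0
= 91 - 11 + 0
= 80

|A ∪ B ∪ C| = 80


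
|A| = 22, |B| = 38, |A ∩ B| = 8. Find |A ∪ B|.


|A ∪ B| = |A| + |B| - |A ∩ B|
= 22 + 38 - 8
= 52

|A ∪ B| = 52


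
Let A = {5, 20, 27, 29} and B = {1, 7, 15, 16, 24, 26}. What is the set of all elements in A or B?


A ∪ B = all elements in A or B (or both)
A = {5, 20, 27, 29}
B = {1, 7, 15, 16, 24, 26}
A ∪ B = {1, 5, 7, 15, 16, 20, 24, 26, 27, 29}

A ∪ B = {1, 5, 7, 15, 16, 20, 24, 26, 27, 29}


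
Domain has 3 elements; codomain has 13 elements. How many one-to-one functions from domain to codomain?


An injection sends each of |A| = 3 inputs to a distinct output in B.
# injections = |B|·(|B|-1)·…·(|B|-|A|+1) = 13! / (13 - 3)!
= 13 × 12 × 11
= 1716

Number of injections = 1716


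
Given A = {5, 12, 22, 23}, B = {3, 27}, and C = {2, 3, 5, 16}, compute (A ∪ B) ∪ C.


A ∪ B = {3, 5, 12, 22, 23, 27}
(A ∪ B) ∪ C = {2, 3, 5, 12, 16, 22, 23, 27}

A ∪ B ∪ C = {2, 3, 5, 12, 16, 22, 23, 27}


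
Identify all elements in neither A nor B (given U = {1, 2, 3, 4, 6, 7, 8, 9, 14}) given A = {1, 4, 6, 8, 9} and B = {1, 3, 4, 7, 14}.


A = {1, 4, 6, 8, 9}
B = {1, 3, 4, 7, 14}
Region: in neither A nor B (given U = {1, 2, 3, 4, 6, 7, 8, 9, 14})
Elements: {2}

Elements in neither A nor B (given U = {1, 2, 3, 4, 6, 7, 8, 9, 14}): {2}


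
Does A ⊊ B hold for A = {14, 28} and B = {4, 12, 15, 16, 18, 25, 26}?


A ⊂ B requires: A ⊆ B AND A ≠ B.
A ⊆ B? No
A ⊄ B, so A is not a proper subset.

No, A is not a proper subset of B


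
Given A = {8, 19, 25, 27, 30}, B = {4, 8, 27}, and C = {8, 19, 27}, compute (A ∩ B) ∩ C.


A ∩ B = {8, 27}
(A ∩ B) ∩ C = {8, 27}

A ∩ B ∩ C = {8, 27}


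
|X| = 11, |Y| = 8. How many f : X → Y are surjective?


n = |X| = 11, k = |Y| = 8. Surjections via inclusion-exclusion:
S(n,k) = Σ(-1)^i × C(k,i) × (k-i)^n, i=0 to k
i=0: (-1)^0×C(8,0)×8^11 = 8589934592
i=1: (-1)^1×C(8,1)×7^11 = -15818613944
i=2: (-1)^2×C(8,2)×6^11 = 10158317568
i=3: (-1)^3×C(8,3)×5^11 = -2734375000
i=4: (-1)^4×C(8,4)×4^11 = 293601280
i=5: (-1)^5×C(8,5)×3^11 = -9920232
i=6: (-1)^6×C(8,6)×2^11 = 57344
i=7: (-1)^7×C(8,7)×1^11 = -8
i=8: (-1)^8×C(8,8)×0^11 = 0
Total = 479001600

Number of surjections = 479001600


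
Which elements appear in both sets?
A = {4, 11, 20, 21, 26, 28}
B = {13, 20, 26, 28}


A ∩ B = elements in both A and B
A = {4, 11, 20, 21, 26, 28}
B = {13, 20, 26, 28}
A ∩ B = {20, 26, 28}

A ∩ B = {20, 26, 28}


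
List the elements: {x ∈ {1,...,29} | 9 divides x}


Checking each candidate:
Condition: multiples of 9 in {1,...,29}
Result = {9, 18, 27}

{9, 18, 27}


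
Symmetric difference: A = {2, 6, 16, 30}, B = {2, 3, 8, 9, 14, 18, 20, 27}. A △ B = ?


A △ B = (A \ B) ∪ (B \ A) = elements in exactly one of A or B
A \ B = {6, 16, 30}
B \ A = {3, 8, 9, 14, 18, 20, 27}
A △ B = {3, 6, 8, 9, 14, 16, 18, 20, 27, 30}

A △ B = {3, 6, 8, 9, 14, 16, 18, 20, 27, 30}


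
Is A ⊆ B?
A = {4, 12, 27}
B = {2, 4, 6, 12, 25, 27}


A ⊆ B means every element of A is in B.
All elements of A are in B.
So A ⊆ B.

Yes, A ⊆ B


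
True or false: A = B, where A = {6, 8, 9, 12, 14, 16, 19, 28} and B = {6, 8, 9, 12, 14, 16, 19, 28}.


Two sets are equal iff they have exactly the same elements.
A = {6, 8, 9, 12, 14, 16, 19, 28}
B = {6, 8, 9, 12, 14, 16, 19, 28}
Same elements → A = B

Yes, A = B


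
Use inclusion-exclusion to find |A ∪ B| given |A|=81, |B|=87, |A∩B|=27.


|A ∪ B| = |A| + |B| - |A ∩ B|
= 81 + 87 - 27
= 141

|A ∪ B| = 141


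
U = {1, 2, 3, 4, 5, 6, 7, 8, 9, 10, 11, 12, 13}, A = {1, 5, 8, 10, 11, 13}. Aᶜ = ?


Aᶜ = U \ A = elements in U but not in A
U = {1, 2, 3, 4, 5, 6, 7, 8, 9, 10, 11, 12, 13}
A = {1, 5, 8, 10, 11, 13}
Aᶜ = {2, 3, 4, 6, 7, 9, 12}

Aᶜ = {2, 3, 4, 6, 7, 9, 12}


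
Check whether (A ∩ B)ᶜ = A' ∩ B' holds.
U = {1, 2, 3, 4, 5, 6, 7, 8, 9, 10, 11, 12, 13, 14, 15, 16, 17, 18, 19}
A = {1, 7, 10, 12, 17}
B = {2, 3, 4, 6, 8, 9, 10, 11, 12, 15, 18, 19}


LHS: A ∩ B = {10, 12}
(A ∩ B)' = U \ (A ∩ B) = {1, 2, 3, 4, 5, 6, 7, 8, 9, 11, 13, 14, 15, 16, 17, 18, 19}
A' = {2, 3, 4, 5, 6, 8, 9, 11, 13, 14, 15, 16, 18, 19}, B' = {1, 5, 7, 13, 14, 16, 17}
Claimed RHS: A' ∩ B' = {5, 13, 14, 16}
Identity is INVALID: LHS = {1, 2, 3, 4, 5, 6, 7, 8, 9, 11, 13, 14, 15, 16, 17, 18, 19} but the RHS claimed here equals {5, 13, 14, 16}. The correct form is (A ∩ B)' = A' ∪ B'.

Identity is invalid: (A ∩ B)' = {1, 2, 3, 4, 5, 6, 7, 8, 9, 11, 13, 14, 15, 16, 17, 18, 19} but A' ∩ B' = {5, 13, 14, 16}. The correct De Morgan law is (A ∩ B)' = A' ∪ B'.


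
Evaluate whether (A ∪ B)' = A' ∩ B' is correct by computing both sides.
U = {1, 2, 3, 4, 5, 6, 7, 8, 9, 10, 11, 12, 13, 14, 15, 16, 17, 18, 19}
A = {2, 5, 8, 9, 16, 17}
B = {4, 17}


LHS: A ∪ B = {2, 4, 5, 8, 9, 16, 17}
(A ∪ B)' = U \ (A ∪ B) = {1, 3, 6, 7, 10, 11, 12, 13, 14, 15, 18, 19}
A' = {1, 3, 4, 6, 7, 10, 11, 12, 13, 14, 15, 18, 19}, B' = {1, 2, 3, 5, 6, 7, 8, 9, 10, 11, 12, 13, 14, 15, 16, 18, 19}
Claimed RHS: A' ∩ B' = {1, 3, 6, 7, 10, 11, 12, 13, 14, 15, 18, 19}
Identity is VALID: LHS = RHS = {1, 3, 6, 7, 10, 11, 12, 13, 14, 15, 18, 19} ✓

Identity is valid. (A ∪ B)' = A' ∩ B' = {1, 3, 6, 7, 10, 11, 12, 13, 14, 15, 18, 19}


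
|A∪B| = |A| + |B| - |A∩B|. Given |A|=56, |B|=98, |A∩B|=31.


|A ∪ B| = |A| + |B| - |A ∩ B|
= 56 + 98 - 31
= 123

|A ∪ B| = 123


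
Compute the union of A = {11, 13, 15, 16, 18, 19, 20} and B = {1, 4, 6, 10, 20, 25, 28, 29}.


A ∪ B = all elements in A or B (or both)
A = {11, 13, 15, 16, 18, 19, 20}
B = {1, 4, 6, 10, 20, 25, 28, 29}
A ∪ B = {1, 4, 6, 10, 11, 13, 15, 16, 18, 19, 20, 25, 28, 29}

A ∪ B = {1, 4, 6, 10, 11, 13, 15, 16, 18, 19, 20, 25, 28, 29}


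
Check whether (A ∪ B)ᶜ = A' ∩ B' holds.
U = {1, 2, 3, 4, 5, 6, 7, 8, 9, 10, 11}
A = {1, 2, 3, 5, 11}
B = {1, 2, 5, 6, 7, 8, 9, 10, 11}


LHS: A ∪ B = {1, 2, 3, 5, 6, 7, 8, 9, 10, 11}
(A ∪ B)' = U \ (A ∪ B) = {4}
A' = {4, 6, 7, 8, 9, 10}, B' = {3, 4}
Claimed RHS: A' ∩ B' = {4}
Identity is VALID: LHS = RHS = {4} ✓

Identity is valid. (A ∪ B)' = A' ∩ B' = {4}


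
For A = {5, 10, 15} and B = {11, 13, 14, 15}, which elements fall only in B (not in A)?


A = {5, 10, 15}
B = {11, 13, 14, 15}
Region: only in B (not in A)
Elements: {11, 13, 14}

Elements only in B (not in A): {11, 13, 14}


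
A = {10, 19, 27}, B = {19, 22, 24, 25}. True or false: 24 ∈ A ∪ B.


A = {10, 19, 27}, B = {19, 22, 24, 25}
A ∪ B = all elements in A or B
A ∪ B = {10, 19, 22, 24, 25, 27}
Checking if 24 ∈ A ∪ B
24 is in A ∪ B → True

24 ∈ A ∪ B


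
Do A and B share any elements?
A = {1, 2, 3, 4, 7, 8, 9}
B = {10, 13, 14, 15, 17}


Disjoint means A ∩ B = ∅.
A ∩ B = ∅
A ∩ B = ∅, so A and B are disjoint.

No — A and B share no elements (A ∩ B = ∅), so they are disjoint


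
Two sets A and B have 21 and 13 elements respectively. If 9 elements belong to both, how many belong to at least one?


|A ∪ B| = |A| + |B| - |A ∩ B|
= 21 + 13 - 9
= 25

|A ∪ B| = 25


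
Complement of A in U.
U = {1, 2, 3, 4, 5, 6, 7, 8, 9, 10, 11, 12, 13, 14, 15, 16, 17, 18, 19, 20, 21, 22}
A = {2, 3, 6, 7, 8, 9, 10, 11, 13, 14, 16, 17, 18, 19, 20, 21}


Aᶜ = U \ A = elements in U but not in A
U = {1, 2, 3, 4, 5, 6, 7, 8, 9, 10, 11, 12, 13, 14, 15, 16, 17, 18, 19, 20, 21, 22}
A = {2, 3, 6, 7, 8, 9, 10, 11, 13, 14, 16, 17, 18, 19, 20, 21}
Aᶜ = {1, 4, 5, 12, 15, 22}

Aᶜ = {1, 4, 5, 12, 15, 22}


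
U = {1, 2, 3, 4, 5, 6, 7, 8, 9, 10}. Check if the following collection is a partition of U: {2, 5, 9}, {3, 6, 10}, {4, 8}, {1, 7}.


A partition requires: (1) non-empty parts, (2) pairwise disjoint, (3) union = U
Parts: {2, 5, 9}, {3, 6, 10}, {4, 8}, {1, 7}
Union of parts: {1, 2, 3, 4, 5, 6, 7, 8, 9, 10}
U = {1, 2, 3, 4, 5, 6, 7, 8, 9, 10}
All non-empty? True
Pairwise disjoint? True
Covers U? True

Yes, valid partition


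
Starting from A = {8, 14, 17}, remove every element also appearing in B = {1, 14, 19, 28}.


A \ B = elements in A but not in B
A = {8, 14, 17}
B = {1, 14, 19, 28}
Remove from A any elements in B
A \ B = {8, 17}

A \ B = {8, 17}


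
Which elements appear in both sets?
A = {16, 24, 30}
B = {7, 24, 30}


A ∩ B = elements in both A and B
A = {16, 24, 30}
B = {7, 24, 30}
A ∩ B = {24, 30}

A ∩ B = {24, 30}


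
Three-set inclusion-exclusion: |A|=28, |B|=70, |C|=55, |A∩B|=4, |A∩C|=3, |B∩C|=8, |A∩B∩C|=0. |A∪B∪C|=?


|A∪B∪C| = |A|+|B|+|C| - |A∩B|-|A∩C|-|B∩C| + |A∩B∩C|
= 28+70+55 - 4-3-8 + 0
= 153 - 15 + 0
= 138

|A ∪ B ∪ C| = 138


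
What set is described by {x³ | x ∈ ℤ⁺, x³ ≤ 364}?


Checking each candidate:
Condition: positive perfect cubes ≤ 364
Result = {1, 8, 27, 64, 125, 216, 343}

{1, 8, 27, 64, 125, 216, 343}


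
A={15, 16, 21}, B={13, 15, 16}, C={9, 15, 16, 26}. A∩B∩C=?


A ∩ B = {15, 16}
(A ∩ B) ∩ C = {15, 16}

A ∩ B ∩ C = {15, 16}


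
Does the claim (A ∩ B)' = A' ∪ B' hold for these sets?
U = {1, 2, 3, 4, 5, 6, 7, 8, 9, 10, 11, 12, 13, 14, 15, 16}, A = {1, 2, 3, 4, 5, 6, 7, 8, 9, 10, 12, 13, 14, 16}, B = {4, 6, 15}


LHS: A ∩ B = {4, 6}
(A ∩ B)' = U \ (A ∩ B) = {1, 2, 3, 5, 7, 8, 9, 10, 11, 12, 13, 14, 15, 16}
A' = {11, 15}, B' = {1, 2, 3, 5, 7, 8, 9, 10, 11, 12, 13, 14, 16}
Claimed RHS: A' ∪ B' = {1, 2, 3, 5, 7, 8, 9, 10, 11, 12, 13, 14, 15, 16}
Identity is VALID: LHS = RHS = {1, 2, 3, 5, 7, 8, 9, 10, 11, 12, 13, 14, 15, 16} ✓

Identity is valid. (A ∩ B)' = A' ∪ B' = {1, 2, 3, 5, 7, 8, 9, 10, 11, 12, 13, 14, 15, 16}


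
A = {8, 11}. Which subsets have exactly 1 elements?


|A| = 2, so A has C(2,1) = 2 subsets of size 1.
Enumerate by choosing 1 elements from A at a time:
{8}, {11}

1-element subsets (2 total): {8}, {11}


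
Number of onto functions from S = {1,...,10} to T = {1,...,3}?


n = |S| = 10, k = |T| = 3. Surjections via inclusion-exclusion:
S(n,k) = Σ(-1)^i × C(k,i) × (k-i)^n, i=0 to k
i=0: (-1)^0×C(3,0)×3^10 = 59049
i=1: (-1)^1×C(3,1)×2^10 = -3072
i=2: (-1)^2×C(3,2)×1^10 = 3
i=3: (-1)^3×C(3,3)×0^10 = 0
Total = 55980

Number of surjections = 55980
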